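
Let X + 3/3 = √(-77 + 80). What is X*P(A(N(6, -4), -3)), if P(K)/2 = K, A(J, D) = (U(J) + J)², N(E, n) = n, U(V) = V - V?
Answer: -32 + 32*√3 ≈ 23.426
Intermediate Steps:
U(V) = 0
A(J, D) = J² (A(J, D) = (0 + J)² = J²)
P(K) = 2*K
X = -1 + √3 (X = -1 + √(-77 + 80) = -1 + √3 ≈ 0.73205)
X*P(A(N(6, -4), -3)) = (-1 + √3)*(2*(-4)²) = (-1 + √3)*(2*16) = (-1 + √3)*32 = -32 + 32*√3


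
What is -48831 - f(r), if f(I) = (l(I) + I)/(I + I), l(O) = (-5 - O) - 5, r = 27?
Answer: -1318432/27 ≈ -48831.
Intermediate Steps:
l(O) = -10 - O
f(I) = -5/I (f(I) = ((-10 - I) + I)/(I + I) = -10*1/(2*I) = -5/I)
-48831 - f(r) = -48831 - (-5)/27 = -48831 - 1*(-5/27) = -48831 + 5/27 = -1318432/27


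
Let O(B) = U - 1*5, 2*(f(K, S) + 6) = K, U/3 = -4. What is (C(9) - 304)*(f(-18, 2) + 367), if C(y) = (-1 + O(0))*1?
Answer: -113344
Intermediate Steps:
U = -12 (U = 3*(-4) = -12)
f(K, S) = -6 + K/2
O(B) = -17 (O(B) = -12 - 1*5 = -12 - 5 = -17)
C(y) = -18 (C(y) = (-1 - 17)*1 = -18*1 = -18)
(C(9) - 304)*(f(-18, 2) + 367) = (-18 - 304)*((-6 + (½)*(-18)) + 367) = -322*((-6 - 9) + 367) = -322*(-15 + 367) = -322*352 = -113344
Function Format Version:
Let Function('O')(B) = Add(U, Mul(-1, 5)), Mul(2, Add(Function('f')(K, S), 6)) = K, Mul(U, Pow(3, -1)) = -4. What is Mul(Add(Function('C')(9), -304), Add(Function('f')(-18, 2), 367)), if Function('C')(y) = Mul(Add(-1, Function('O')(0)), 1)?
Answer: -113344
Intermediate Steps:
U = -12 (U = Mul(3, -4) = -12)
Function('f')(K, S) = Add(-6, Mul(Rational(1, 2), K))
Function('O')(B) = -17 (Function('O')(B) = Add(-12, Mul(-1, 5)) = Add(-12, -5) = -17)
Function('C')(y) = -18 (Function('C')(y) = Mul(Add(-1, -17), 1) = Mul(-18, 1) = -18)
Mul(Add(Function('C')(9), -304), Add(Function('f')(-18, 2), 367)) = Mul(Add(-18, -304), Add(Add(-6, Mul(Rational(1, 2), -18)), 367)) = Mul(-322, Add(Add(-6, -9), 367)) = Mul(-322, Add(-15, 367)) = Mul(-322, 352) = -113344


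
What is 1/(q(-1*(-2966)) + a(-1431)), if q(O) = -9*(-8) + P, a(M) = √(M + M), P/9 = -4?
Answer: 2/231 - I*√318/1386 ≈ 0.008658 - 0.012866*I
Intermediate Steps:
P = -36 (P = 9*(-4) = -36)
a(M) = √2*√M (a(M) = √(2*M) = √2*√M)
q(O) = 36 (q(O) = -9*(-8) - 36 = 72 - 36 = 36)
1/(q(-1*(-2966)) + a(-1431)) = 1/(36 + √2*√(-1431)) = 1/(36 + √2*(3*I*√159)) = 1/(36 + 3*I*√318)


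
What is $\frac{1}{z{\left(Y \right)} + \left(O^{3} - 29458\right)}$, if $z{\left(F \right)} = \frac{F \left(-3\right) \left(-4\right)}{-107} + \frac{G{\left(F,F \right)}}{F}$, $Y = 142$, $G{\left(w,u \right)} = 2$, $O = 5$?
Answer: $- \frac{7597}{222963678} \approx -3.4073 \cdot 10^{-5}$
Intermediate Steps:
$z{\left(F \right)} = \frac{2}{F} - \frac{12 F}{107}$ ($z{\left(F \right)} = \frac{F \left(-3\right) \left(-4\right)}{-107} + \frac{2}{F} = - 3 F \left(-4\right) \left(- \frac{1}{107}\right) + \frac{2}{F} = 12 F \left(- \frac{1}{107}\right) + \frac{2}{F} = - \frac{12 F}{107} + \frac{2}{F} = \frac{2}{F} - \frac{12 F}{107}$)
$\frac{1}{z{\left(Y \right)} + \left(O^{3} - 29458\right)} = \frac{1}{\left(\frac{2}{142} - \frac{1704}{107}\right) + \left(5^{3} - 29458\right)} = \frac{1}{\left(2 \cdot \frac{1}{142} - \frac{1704}{107}\right) + \left(125 - 29458\right)} = \frac{1}{\left(\frac{1}{71} - \frac{1704}{107}\right) - 29333} = \frac{1}{- \frac{120877}{7597} - 29333} = \frac{1}{- \frac{222963678}{7597}} = - \frac{7597}{222963678}$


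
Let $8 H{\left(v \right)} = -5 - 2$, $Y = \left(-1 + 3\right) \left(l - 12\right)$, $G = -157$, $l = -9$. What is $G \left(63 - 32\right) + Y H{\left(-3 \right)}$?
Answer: $- \frac{19321}{4} \approx -4830.3$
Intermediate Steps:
$Y = -42$ ($Y = \left(-1 + 3\right) \left(-9 - 12\right) = 2 \left(-21\right) = -42$)
$H{\left(v \right)} = - \frac{7}{8}$ ($H{\left(v \right)} = \frac{-5 - 2}{8} = \frac{1}{8} \left(-7\right) = - \frac{7}{8}$)
$G \left(63 - 32\right) + Y H{\left(-3 \right)} = - 157 \left(63 - 32\right) - - \frac{147}{4} = \left(-157\right) 31 + \frac{147}{4} = -4867 + \frac{147}{4} = - \frac{19321}{4}$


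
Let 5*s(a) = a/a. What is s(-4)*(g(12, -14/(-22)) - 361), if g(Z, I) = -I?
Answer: -3978/55 ≈ -72.327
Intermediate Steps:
s(a) = ⅕ (s(a) = (a/a)/5 = (⅕)*1 = ⅕)
s(-4)*(g(12, -14/(-22)) - 361) = (-(-14)/(-22) - 361)/5 = (-(-14)*(-1)/22 - 361)/5 = (-1*7/11 - 361)/5 = (-7/11 - 361)/5 = (⅕)*(-3978/11) = -3978/55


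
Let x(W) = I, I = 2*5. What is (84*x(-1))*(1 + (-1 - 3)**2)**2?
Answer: 242760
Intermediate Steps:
I = 10
x(W) = 10
(84*x(-1))*(1 + (-1 - 3)**2)**2 = (84*10)*(1 + (-1 - 3)**2)**2 = 840*(1 + (-4)**2)**2 = 840*(1 + 16)**2 = 840*17**2 = 840*289 = 242760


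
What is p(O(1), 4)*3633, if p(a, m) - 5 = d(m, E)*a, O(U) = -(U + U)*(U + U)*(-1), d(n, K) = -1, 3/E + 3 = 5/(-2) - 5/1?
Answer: 3633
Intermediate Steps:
E = -2/7 (E = 3/(-3 + (5/(-2) - 5/1)) = 3/(-3 + (5*(-½) - 5*1)) = 3/(-3 + (-5/2 - 5)) = 3/(-3 - 15/2) = 3/(-21/2) = 3*(-2/21) = -2/7 ≈ -0.28571)
O(U) = 4*U² (O(U) = -2*U*2*U*(-1) = -4*U²*(-1) = 4*U²)
p(a, m) = 5 - a
p(O(1), 4)*3633 = (5 - 4*1²)*3633 = (5 - 4)*3633 = 1*3633 = 3633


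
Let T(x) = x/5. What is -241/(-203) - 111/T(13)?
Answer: -109532/2639 ≈ -41.505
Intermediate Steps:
T(x) = x/5 (T(x) = x*(⅕) = x/5)
-241/(-203) - 111/T(13) = -241/(-203) - 111/((⅕)*13) = -241*(-1/203) - 111/13/5 = 241/203 - 111*5/13 = 241/203 - 555/13 = -109532/2639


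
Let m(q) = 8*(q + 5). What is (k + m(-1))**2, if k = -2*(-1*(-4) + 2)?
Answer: 400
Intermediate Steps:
m(q) = 40 + 8*q (m(q) = 8*(5 + q) = 40 + 8*q)
k = -12 (k = -2*(4 + 2) = -2*6 = -12)
(k + m(-1))**2 = (-12 + (40 + 8*(-1)))**2 = (-12 + (40 - 8))**2 = (-12 + 32)**2 = 20**2 = 400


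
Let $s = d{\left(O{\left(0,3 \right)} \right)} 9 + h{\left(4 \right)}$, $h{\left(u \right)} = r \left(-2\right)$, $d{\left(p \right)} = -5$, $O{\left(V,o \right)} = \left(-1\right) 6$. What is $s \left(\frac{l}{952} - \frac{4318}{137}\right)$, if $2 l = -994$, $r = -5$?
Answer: $\frac{20894125}{18632} \approx 1121.4$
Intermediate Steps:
$O{\left(V,o \right)} = -6$
$l = -497$ ($l = \frac{1}{2} \left(-994\right) = -497$)
$h{\left(u \right)} = 10$ ($h{\left(u \right)} = \left(-5\right) \left(-2\right) = 10$)
$s = -35$ ($s = \left(-5\right) 9 + 10 = -45 + 10 = -35$)
$s \left(\frac{l}{952} - \frac{4318}{137}\right) = - 35 \left(- \frac{497}{952} - \frac{4318}{137}\right) = - 35 \left(\left(-497\right) \frac{1}{952} - \frac{4318}{137}\right) = - 35 \left(- \frac{71}{136} - \frac{4318}{137}\right) = \left(-35\right) \left(- \frac{596975}{18632}\right) = \frac{20894125}{18632}$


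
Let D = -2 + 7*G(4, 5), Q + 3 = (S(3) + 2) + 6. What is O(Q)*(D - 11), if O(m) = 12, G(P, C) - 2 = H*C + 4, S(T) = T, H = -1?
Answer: -72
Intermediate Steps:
G(P, C) = 6 - C (G(P, C) = 2 + (-C + 4) = 2 + (4 - C) = 6 - C)
Q = 8 (Q = -3 + ((3 + 2) + 6) = -3 + (5 + 6) = -3 + 11 = 8)
D = 5 (D = -2 + 7*(6 - 1*5) = -2 + 7*(6 - 5) = -2 + 7*1 = -2 + 7 = 5)
O(Q)*(D - 11) = 12*(5 - 11) = 12*(-6) = -72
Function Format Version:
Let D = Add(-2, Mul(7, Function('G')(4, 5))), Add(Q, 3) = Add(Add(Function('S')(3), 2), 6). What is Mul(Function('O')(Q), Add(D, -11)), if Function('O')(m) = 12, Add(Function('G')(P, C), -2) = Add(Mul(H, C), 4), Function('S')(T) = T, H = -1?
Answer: -72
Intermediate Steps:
Function('G')(P, C) = Add(6, Mul(-1, C)) (Function('G')(P, C) = Add(2, Add(Mul(-1, C), 4)) = Add(2, Add(4, Mul(-1, C))) = Add(6, Mul(-1, C)))
Q = 8 (Q = Add(-3, Add(Add(3, 2), 6)) = Add(-3, Add(5, 6)) = Add(-3, 11) = 8)
D = 5 (D = Add(-2, Mul(7, Add(6, Mul(-1, 5)))) = Add(-2, Mul(7, Add(6, -5))) = Add(-2, Mul(7, 1)) = Add(-2, 7) = 5)
Mul(Function('O')(Q), Add(D, -11)) = Mul(12, Add(5, -11)) = Mul(12, -6) = -72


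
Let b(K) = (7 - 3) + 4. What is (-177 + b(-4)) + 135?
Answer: -34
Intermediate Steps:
b(K) = 8 (b(K) = 4 + 4 = 8)
(-177 + b(-4)) + 135 = (-177 + 8) + 135 = -169 + 135 = -34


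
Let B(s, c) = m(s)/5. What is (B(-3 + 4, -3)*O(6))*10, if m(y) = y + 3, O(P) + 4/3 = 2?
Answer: 16/3 ≈ 5.3333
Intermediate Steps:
O(P) = ⅔ (O(P) = -4/3 + 2 = ⅔)
m(y) = 3 + y
B(s, c) = ⅗ + s/5 (B(s, c) = (3 + s)/5 = (3 + s)*(⅕) = ⅗ + s/5)
(B(-3 + 4, -3)*O(6))*10 = ((⅗ + (-3 + 4)/5)*(⅔))*10 = ((⅗ + (⅕)*1)*(⅔))*10 = ((⅗ + ⅕)*(⅔))*10 = ((⅘)*(⅔))*10 = (8/15)*10 = 16/3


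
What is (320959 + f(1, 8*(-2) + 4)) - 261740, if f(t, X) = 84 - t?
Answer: 59302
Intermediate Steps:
(320959 + f(1, 8*(-2) + 4)) - 261740 = (320959 + (84 - 1*1)) - 261740 = (320959 + (84 - 1)) - 261740 = (320959 + 83) - 261740 = 321042 - 261740 = 59302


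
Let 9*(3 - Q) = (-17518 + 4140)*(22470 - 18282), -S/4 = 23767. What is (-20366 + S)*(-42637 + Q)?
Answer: -713681709708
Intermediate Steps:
S = -95068 (S = -4*23767 = -95068)
Q = 18675697/3 (Q = 3 - (-17518 + 4140)*(22470 - 18282)/9 = 3 - (-13378)*4188/9 = 3 - ⅑*(-56027064) = 3 + 18675688/3 = 18675697/3 ≈ 6.2252e+6)
(-20366 + S)*(-42637 + Q) = (-20366 - 95068)*(-42637 + 18675697/3) = -115434*18547786/3 = -713681709708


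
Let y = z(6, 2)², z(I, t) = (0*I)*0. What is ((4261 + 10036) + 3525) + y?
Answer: 17822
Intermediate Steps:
z(I, t) = 0 (z(I, t) = 0*0 = 0)
y = 0 (y = 0² = 0)
((4261 + 10036) + 3525) + y = ((4261 + 10036) + 3525) + 0 = (14297 + 3525) + 0 = 17822 + 0 = 17822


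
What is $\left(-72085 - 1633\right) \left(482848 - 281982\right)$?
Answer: $-14807439788$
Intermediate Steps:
$\left(-72085 - 1633\right) \left(482848 - 281982\right) = - 73718 \left(482848 - 281982\right) = \left(-73718\right) 200866 = -14807439788$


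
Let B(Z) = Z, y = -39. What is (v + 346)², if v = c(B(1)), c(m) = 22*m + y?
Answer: 108241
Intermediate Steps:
c(m) = -39 + 22*m (c(m) = 22*m - 39 = -39 + 22*m)
v = -17 (v = -39 + 22*1 = -39 + 22 = -17)
(v + 346)² = (-17 + 346)² = 329² = 108241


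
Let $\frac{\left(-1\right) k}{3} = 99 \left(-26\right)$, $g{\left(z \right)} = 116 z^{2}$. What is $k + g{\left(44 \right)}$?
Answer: $232298$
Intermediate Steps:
$k = 7722$ ($k = - 3 \cdot 99 \left(-26\right) = \left(-3\right) \left(-2574\right) = 7722$)
$k + g{\left(44 \right)} = 7722 + 116 \cdot 44^{2} = 7722 + 116 \cdot 1936 = 7722 + 224576 = 232298$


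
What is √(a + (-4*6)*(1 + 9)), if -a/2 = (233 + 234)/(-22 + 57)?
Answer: I*√326690/35 ≈ 16.331*I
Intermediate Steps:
a = -934/35 (a = -2*(233 + 234)/(-22 + 57) = -934/35 ≈ -26.686)
√(a + (-4*6)*(1 + 9)) = √(-934/35 + (-4*6)*(1 + 9)) = √(-934/35 - 24*10) = √(-934/35 - 240) = √(-9334/35) = I*√326690/35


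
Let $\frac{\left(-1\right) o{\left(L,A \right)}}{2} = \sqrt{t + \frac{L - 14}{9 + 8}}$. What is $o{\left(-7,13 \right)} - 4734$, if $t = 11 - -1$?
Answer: $-4734 - \frac{2 \sqrt{3111}}{17} \approx -4740.6$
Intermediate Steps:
$t = 12$ ($t = 11 + 1 = 12$)
$o{\left(L,A \right)} = - 2 \sqrt{\frac{190}{17} + \frac{L}{17}}$ ($o{\left(L,A \right)} = - 2 \sqrt{12 + \frac{L - 14}{9 + 8}} = - 2 \sqrt{12 + \frac{-14 + L}{17}} = - 2 \sqrt{12 + \left(-14 + L\right) \frac{1}{17}} = - 2 \sqrt{12 + \left(- \frac{14}{17} + \frac{L}{17}\right)} = - 2 \sqrt{\frac{190}{17} + \frac{L}{17}}$)
$o{\left(-7,13 \right)} - 4734 = - \frac{2 \sqrt{3230 + 17 \left(-7\right)}}{17} - 4734 = - \frac{2 \sqrt{3230 - 119}}{17} - 4734 = - \frac{2 \sqrt{3111}}{17} - 4734 = -4734 - \frac{2 \sqrt{3111}}{17}$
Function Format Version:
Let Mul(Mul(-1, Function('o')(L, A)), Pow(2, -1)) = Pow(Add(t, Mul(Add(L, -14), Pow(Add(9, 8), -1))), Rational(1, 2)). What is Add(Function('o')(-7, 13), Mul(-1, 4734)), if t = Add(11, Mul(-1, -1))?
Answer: Add(-4734, Mul(Rational(-2, 17), Pow(3111, Rational(1, 2)))) ≈ -4740.6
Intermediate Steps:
t = 12 (t = Add(11, 1) = 12)
Function('o')(L, A) = Mul(-2, Pow(Add(Rational(190, 17), Mul(Rational(1, 17), L)), Rational(1, 2))) (Function('o')(L, A) = Mul(-2, Pow(Add(12, Mul(Add(L, -14), Pow(Add(9, 8), -1))), Rational(1, 2))) = Mul(-2, Pow(Add(12, Mul(Add(-14, L), Pow(17, -1))), Rational(1, 2))) = Mul(-2, Pow(Add(12, Mul(Add(-14, L), Rational(1, 17))), Rational(1, 2))) = Mul(-2, Pow(Add(12, Add(Rational(-14, 17), Mul(Rational(1, 17), L))), Rational(1, 2))) = Mul(-2, Pow(Add(Rational(190, 17), Mul(Rational(1, 17), L)), Rational(1, 2))))
Add(Function('o')(-7, 13), Mul(-1, 4734)) = Add(Mul(Rational(-2, 17), Pow(Add(3230, Mul(17, -7)), Rational(1, 2))), Mul(-1, 4734)) = Add(Mul(Rational(-2, 17), Pow(Add(3230, -119), Rational(1, 2))), -4734) = Add(Mul(Rational(-2, 17), Pow(3111, Rational(1, 2))), -4734) = Add(-4734, Mul(Rational(-2, 17), Pow(3111, Rational(1, 2))))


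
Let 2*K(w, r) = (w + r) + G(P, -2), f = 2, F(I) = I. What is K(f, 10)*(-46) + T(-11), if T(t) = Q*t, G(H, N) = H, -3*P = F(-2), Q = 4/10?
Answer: -4436/15 ≈ -295.73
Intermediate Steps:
Q = 2/5 (Q = 4*(1/10) = 2/5 ≈ 0.40000)
P = 2/3 (P = -1/3*(-2) = 2/3 ≈ 0.66667)
T(t) = 2*t/5
K(w, r) = 1/3 + r/2 + w/2 (K(w, r) = ((w + r) + 2/3)/2 = ((r + w) + 2/3)/2 = (2/3 + r + w)/2 = 1/3 + r/2 + w/2)
K(f, 10)*(-46) + T(-11) = (1/3 + (1/2)*10 + (1/2)*2)*(-46) + (2/5)*(-11) = (1/3 + 5 + 1)*(-46) - 22/5 = (19/3)*(-46) - 22/5 = -874/3 - 22/5 = -4436/15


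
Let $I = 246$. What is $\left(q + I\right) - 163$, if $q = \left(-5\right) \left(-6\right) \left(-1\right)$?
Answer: $53$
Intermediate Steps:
$q = -30$ ($q = 30 \left(-1\right) = -30$)
$\left(q + I\right) - 163 = \left(-30 + 246\right) - 163 = 216 - 163 = 53$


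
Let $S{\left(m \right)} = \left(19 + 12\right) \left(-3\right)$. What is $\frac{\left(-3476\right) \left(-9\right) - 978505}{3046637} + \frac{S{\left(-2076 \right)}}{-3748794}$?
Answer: $- \frac{107595547401}{346097409266} \approx -0.31088$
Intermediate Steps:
$S{\left(m \right)} = -93$ ($S{\left(m \right)} = 31 \left(-3\right) = -93$)
$\frac{\left(-3476\right) \left(-9\right) - 978505}{3046637} + \frac{S{\left(-2076 \right)}}{-3748794} = \frac{\left(-3476\right) \left(-9\right) - 978505}{3046637} - \frac{93}{-3748794} = \left(31284 - 978505\right) \frac{1}{3046637} - - \frac{31}{1249598} = \left(-947221\right) \frac{1}{3046637} + \frac{31}{1249598} = - \frac{86111}{276967} + \frac{31}{1249598} = - \frac{107595547401}{346097409266}$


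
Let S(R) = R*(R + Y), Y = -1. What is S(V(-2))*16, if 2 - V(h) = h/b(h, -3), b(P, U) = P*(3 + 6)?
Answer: 2176/81 ≈ 26.864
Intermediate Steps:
b(P, U) = 9*P (b(P, U) = P*9 = 9*P)
V(h) = 17/9 (V(h) = 2 - h/(9*h) = 2 - h*1/(9*h) = 2 - 1*⅑ = 2 - ⅑ = 17/9)
S(R) = R*(-1 + R) (S(R) = R*(R - 1) = R*(-1 + R))
S(V(-2))*16 = (17*(-1 + 17/9)/9)*16 = ((17/9)*(8/9))*16 = (136/81)*16 = 2176/81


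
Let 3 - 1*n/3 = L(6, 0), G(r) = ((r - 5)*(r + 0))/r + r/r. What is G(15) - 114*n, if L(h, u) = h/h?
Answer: -673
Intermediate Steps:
G(r) = -4 + r (G(r) = ((-5 + r)*r)/r + 1 = (r*(-5 + r))/r + 1 = (-5 + r) + 1 = -4 + r)
L(h, u) = 1
n = 6 (n = 9 - 3*1 = 9 - 3 = 6)
G(15) - 114*n = (-4 + 15) - 114*6 = 11 - 684 = -673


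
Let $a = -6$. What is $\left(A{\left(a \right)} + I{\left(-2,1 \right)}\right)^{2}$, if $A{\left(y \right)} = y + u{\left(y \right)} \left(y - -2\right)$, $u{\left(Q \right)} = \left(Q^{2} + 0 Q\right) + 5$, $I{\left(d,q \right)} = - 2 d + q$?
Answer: $27225$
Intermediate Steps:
$I{\left(d,q \right)} = q - 2 d$
$u{\left(Q \right)} = 5 + Q^{2}$ ($u{\left(Q \right)} = \left(Q^{2} + 0\right) + 5 = Q^{2} + 5 = 5 + Q^{2}$)
$A{\left(y \right)} = y + \left(2 + y\right) \left(5 + y^{2}\right)$ ($A{\left(y \right)} = y + \left(5 + y^{2}\right) \left(y - -2\right) = y + \left(5 + y^{2}\right) \left(y + 2\right) = y + \left(5 + y^{2}\right) \left(2 + y\right) = y + \left(2 + y\right) \left(5 + y^{2}\right)$)
$\left(A{\left(a \right)} + I{\left(-2,1 \right)}\right)^{2} = \left(\left(10 + \left(-6\right)^{3} + 2 \left(-6\right)^{2} + 6 \left(-6\right)\right) + \left(1 - -4\right)\right)^{2} = \left(\left(10 - 216 + 2 \cdot 36 - 36\right) + \left(1 + 4\right)\right)^{2} = \left(\left(10 - 216 + 72 - 36\right) + 5\right)^{2} = \left(-170 + 5\right)^{2} = \left(-165\right)^{2} = 27225$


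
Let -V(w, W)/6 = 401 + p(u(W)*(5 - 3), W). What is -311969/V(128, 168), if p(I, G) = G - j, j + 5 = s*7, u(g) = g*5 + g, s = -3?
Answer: 44567/510 ≈ 87.386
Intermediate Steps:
u(g) = 6*g (u(g) = 5*g + g = 6*g)
j = -26 (j = -5 - 3*7 = -5 - 21 = -26)
p(I, G) = 26 + G (p(I, G) = G - 1*(-26) = G + 26 = 26 + G)
V(w, W) = -2562 - 6*W (V(w, W) = -6*(401 + (26 + W)) = -6*(427 + W) = -2562 - 6*W)
-311969/V(128, 168) = -311969/(-2562 - 6*168) = -311969/(-2562 - 1008) = -311969/(-3570) = -311969*(-1/3570) = 44567/510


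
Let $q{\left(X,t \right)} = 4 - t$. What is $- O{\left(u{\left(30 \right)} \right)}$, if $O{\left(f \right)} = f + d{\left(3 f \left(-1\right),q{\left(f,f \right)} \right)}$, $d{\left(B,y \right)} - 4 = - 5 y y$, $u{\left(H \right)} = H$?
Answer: $3346$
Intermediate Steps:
$d{\left(B,y \right)} = 4 - 5 y^{2}$ ($d{\left(B,y \right)} = 4 + - 5 y y = 4 - 5 y^{2}$)
$O{\left(f \right)} = 4 + f - 5 \left(4 - f\right)^{2}$ ($O{\left(f \right)} = f - \left(-4 + 5 \left(4 - f\right)^{2}\right) = 4 + f - 5 \left(4 - f\right)^{2}$)
$- O{\left(u{\left(30 \right)} \right)} = - (4 + 30 - 5 \left(-4 + 30\right)^{2}) = - (4 + 30 - 5 \cdot 26^{2}) = - (4 + 30 - 3380) = \left(-1\right) \left(-3346\right) = 3346$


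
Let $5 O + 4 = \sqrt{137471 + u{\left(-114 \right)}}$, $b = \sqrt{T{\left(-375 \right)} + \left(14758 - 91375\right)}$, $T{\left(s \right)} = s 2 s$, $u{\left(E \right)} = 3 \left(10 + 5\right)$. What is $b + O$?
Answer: $- \frac{4}{5} + 3 \sqrt{22737} + \frac{2 \sqrt{34379}}{5} \approx 525.73$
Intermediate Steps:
$u{\left(E \right)} = 45$ ($u{\left(E \right)} = 3 \cdot 15 = 45$)
$T{\left(s \right)} = 2 s^{2}$ ($T{\left(s \right)} = 2 s s = 2 s^{2}$)
$b = 3 \sqrt{22737}$ ($b = \sqrt{2 \left(-375\right)^{2} + \left(14758 - 91375\right)} = \sqrt{2 \cdot 140625 + \left(14758 - 91375\right)} = \sqrt{281250 - 76617} = \sqrt{204633} = 3 \sqrt{22737} \approx 452.36$)
$O = - \frac{4}{5} + \frac{2 \sqrt{34379}}{5}$ ($O = - \frac{4}{5} + \frac{\sqrt{137471 + 45}}{5} = - \frac{4}{5} + \frac{\sqrt{137516}}{5} = - \frac{4}{5} + \frac{2 \sqrt{34379}}{5} \approx 73.366$)
$b + O = 3 \sqrt{22737} - \left(\frac{4}{5} - \frac{2 \sqrt{34379}}{5}\right) = - \frac{4}{5} + 3 \sqrt{22737} + \frac{2 \sqrt{34379}}{5}$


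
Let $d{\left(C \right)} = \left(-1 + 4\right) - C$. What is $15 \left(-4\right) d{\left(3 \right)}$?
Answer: $0$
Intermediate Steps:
$d{\left(C \right)} = 3 - C$
$15 \left(-4\right) d{\left(3 \right)} = 15 \left(-4\right) \left(3 - 3\right) = - 60 \left(3 - 3\right) = \left(-60\right) 0 = 0$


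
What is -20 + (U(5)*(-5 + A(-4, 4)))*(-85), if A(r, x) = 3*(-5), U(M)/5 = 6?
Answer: 50980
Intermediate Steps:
U(M) = 30 (U(M) = 5*6 = 30)
A(r, x) = -15
-20 + (U(5)*(-5 + A(-4, 4)))*(-85) = -20 + (30*(-5 - 15))*(-85) = -20 + (30*(-20))*(-85) = -20 - 600*(-85) = -20 + 51000 = 50980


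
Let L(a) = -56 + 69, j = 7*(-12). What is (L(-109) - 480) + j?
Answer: -551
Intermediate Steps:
j = -84
L(a) = 13
(L(-109) - 480) + j = (13 - 480) - 84 = -467 - 84 = -551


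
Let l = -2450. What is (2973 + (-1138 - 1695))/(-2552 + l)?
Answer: -70/2501 ≈ -0.027989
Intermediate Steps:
(2973 + (-1138 - 1695))/(-2552 + l) = (2973 + (-1138 - 1695))/(-2552 - 2450) = (2973 - 2833)/(-5002) = 140*(-1/5002) = -70/2501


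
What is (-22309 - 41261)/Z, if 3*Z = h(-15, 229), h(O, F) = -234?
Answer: 815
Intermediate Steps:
Z = -78 (Z = (1/3)*(-234) = -78)
(-22309 - 41261)/Z = (-22309 - 41261)/(-78) = -63570*(-1/78) = 815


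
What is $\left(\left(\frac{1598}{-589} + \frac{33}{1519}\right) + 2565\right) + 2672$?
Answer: $\frac{151067382}{28861} \approx 5234.3$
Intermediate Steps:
$\left(\left(\frac{1598}{-589} + \frac{33}{1519}\right) + 2565\right) + 2672 = \left(\left(1598 \left(- \frac{1}{589}\right) + 33 \cdot \frac{1}{1519}\right) + 2565\right) + 2672 = \left(\left(- \frac{1598}{589} + \frac{33}{1519}\right) + 2565\right) + 2672 = \left(- \frac{77675}{28861} + 2565\right) + 2672 = \frac{73950790}{28861} + 2672 = \frac{151067382}{28861}$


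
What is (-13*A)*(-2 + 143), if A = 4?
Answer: -7332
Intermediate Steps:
(-13*A)*(-2 + 143) = (-13*4)*(-2 + 143) = -52*141 = -7332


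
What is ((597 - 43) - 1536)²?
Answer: 964324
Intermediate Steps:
((597 - 43) - 1536)² = (554 - 1536)² = (-982)² = 964324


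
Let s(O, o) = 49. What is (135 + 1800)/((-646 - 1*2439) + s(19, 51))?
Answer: -645/1012 ≈ -0.63735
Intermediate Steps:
(135 + 1800)/((-646 - 1*2439) + s(19, 51)) = (135 + 1800)/((-646 - 1*2439) + 49) = 1935/((-646 - 2439) + 49) = 1935/(-3085 + 49) = 1935/(-3036) = 1935*(-1/3036) = -645/1012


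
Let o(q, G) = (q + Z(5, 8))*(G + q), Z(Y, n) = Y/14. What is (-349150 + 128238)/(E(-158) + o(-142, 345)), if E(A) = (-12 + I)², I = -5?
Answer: 441824/56929 ≈ 7.7610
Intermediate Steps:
Z(Y, n) = Y/14 (Z(Y, n) = Y*(1/14) = Y/14)
o(q, G) = (5/14 + q)*(G + q) (o(q, G) = (q + (1/14)*5)*(G + q) = (q + 5/14)*(G + q) = (5/14 + q)*(G + q))
E(A) = 289 (E(A) = (-12 - 5)² = (-17)² = 289)
(-349150 + 128238)/(E(-158) + o(-142, 345)) = (-349150 + 128238)/(289 + ((-142)² + (5/14)*345 + (5/14)*(-142) + 345*(-142))) = -220912/(289 + (20164 + 1725/14 - 355/7 - 48990)) = -220912/(289 - 57507/2) = -220912/(-56929/2) = -220912*(-2/56929) = 441824/56929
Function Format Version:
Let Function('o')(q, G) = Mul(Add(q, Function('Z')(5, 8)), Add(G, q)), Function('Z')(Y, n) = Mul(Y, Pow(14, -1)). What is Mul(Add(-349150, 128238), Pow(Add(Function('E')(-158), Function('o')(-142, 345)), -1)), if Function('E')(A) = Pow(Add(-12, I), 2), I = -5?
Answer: Rational(441824, 56929) ≈ 7.7610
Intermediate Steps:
Function('Z')(Y, n) = Mul(Rational(1, 14), Y) (Function('Z')(Y, n) = Mul(Y, Rational(1, 14)) = Mul(Rational(1, 14), Y))
Function('o')(q, G) = Mul(Add(Rational(5, 14), q), Add(G, q)) (Function('o')(q, G) = Mul(Add(q, Mul(Rational(1, 14), 5)), Add(G, q)) = Mul(Add(q, Rational(5, 14)), Add(G, q)) = Mul(Add(Rational(5, 14), q), Add(G, q)))
Function('E')(A) = 289 (Function('E')(A) = Pow(Add(-12, -5), 2) = Pow(-17, 2) = 289)
Mul(Add(-349150, 128238), Pow(Add(Function('E')(-158), Function('o')(-142, 345)), -1)) = Mul(Add(-349150, 128238), Pow(Add(289, Add(Pow(-142, 2), Mul(Rational(5, 14), 345), Mul(Rational(5, 14), -142), Mul(345, -142))), -1)) = Mul(-220912, Pow(Add(289, Add(20164, Rational(1725, 14), Rational(-355, 7), -48990)), -1)) = Mul(-220912, Pow(Add(289, Rational(-57507, 2)), -1)) = Mul(-220912, Pow(Rational(-56929, 2), -1)) = Mul(-220912, Rational(-2, 56929)) = Rational(441824, 56929)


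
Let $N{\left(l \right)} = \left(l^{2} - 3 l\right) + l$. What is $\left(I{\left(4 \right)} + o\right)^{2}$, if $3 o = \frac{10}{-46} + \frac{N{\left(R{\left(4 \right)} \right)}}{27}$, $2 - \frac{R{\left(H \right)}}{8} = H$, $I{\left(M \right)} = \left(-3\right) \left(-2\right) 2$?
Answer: $\frac{10272025}{42849} \approx 239.73$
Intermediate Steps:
$I{\left(M \right)} = 12$ ($I{\left(M \right)} = 6 \cdot 2 = 12$)
$R{\left(H \right)} = 16 - 8 H$
$N{\left(l \right)} = l^{2} - 2 l$
$o = \frac{721}{207}$ ($o = \frac{\frac{10}{-46} + \frac{\left(16 - 32\right) \left(-2 + \left(16 - 32\right)\right)}{27}}{3} = \frac{10 \left(- \frac{1}{46}\right) + \left(16 - 32\right) \left(-2 + \left(16 - 32\right)\right) \frac{1}{27}}{3} = \frac{- \frac{5}{23} + - 16 \left(-2 - 16\right) \frac{1}{27}}{3} = \frac{- \frac{5}{23} + \left(-16\right) \left(-18\right) \frac{1}{27}}{3} = \frac{- \frac{5}{23} + 288 \cdot \frac{1}{27}}{3} = \frac{- \frac{5}{23} + \frac{32}{3}}{3} = \frac{1}{3} \cdot \frac{721}{69} = \frac{721}{207} \approx 3.4831$)
$\left(I{\left(4 \right)} + o\right)^{2} = \left(12 + \frac{721}{207}\right)^{2} = \left(\frac{3205}{207}\right)^{2} = \frac{10272025}{42849}$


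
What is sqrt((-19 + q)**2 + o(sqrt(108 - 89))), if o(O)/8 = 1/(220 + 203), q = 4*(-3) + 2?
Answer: sqrt(16720297)/141 ≈ 29.000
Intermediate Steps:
q = -10 (q = -12 + 2 = -10)
o(O) = 8/423 (o(O) = 8/(220 + 203) = 8/423)
sqrt((-19 + q)**2 + o(sqrt(108 - 89))) = sqrt((-19 - 10)**2 + 8/423) = sqrt((-29)**2 + 8/423) = sqrt(841 + 8/423) = sqrt(355751/423) = sqrt(16720297)/141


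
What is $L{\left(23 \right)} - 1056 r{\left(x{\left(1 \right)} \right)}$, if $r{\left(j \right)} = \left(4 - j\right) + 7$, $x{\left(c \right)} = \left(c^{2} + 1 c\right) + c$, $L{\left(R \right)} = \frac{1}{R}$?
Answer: $- \frac{194303}{23} \approx -8448.0$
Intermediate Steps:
$x{\left(c \right)} = c^{2} + 2 c$ ($x{\left(c \right)} = \left(c^{2} + c\right) + c = \left(c + c^{2}\right) + c = c^{2} + 2 c$)
$r{\left(j \right)} = 11 - j$
$L{\left(23 \right)} - 1056 r{\left(x{\left(1 \right)} \right)} = \frac{1}{23} - 1056 \left(11 - 1 \left(2 + 1\right)\right) = \frac{1}{23} - 1056 \left(11 - 1 \cdot 3\right) = \frac{1}{23} - 1056 \left(11 - 3\right) = \frac{1}{23} - 8448 = - \frac{194303}{23}$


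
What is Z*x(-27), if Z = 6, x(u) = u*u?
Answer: 4374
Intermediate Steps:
x(u) = u²
Z*x(-27) = 6*(-27)² = 6*729 = 4374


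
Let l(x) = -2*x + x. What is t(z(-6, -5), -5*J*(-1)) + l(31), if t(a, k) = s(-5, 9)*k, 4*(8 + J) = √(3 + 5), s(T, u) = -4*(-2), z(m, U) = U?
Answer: -351 + 20*√2 ≈ -322.72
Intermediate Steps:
s(T, u) = 8
J = -8 + √2/2 (J = -8 + √(3 + 5)/4 = -8 + √8/4 = -8 + (2*√2)/4 = -8 + √2/2 ≈ -7.2929)
l(x) = -x
t(a, k) = 8*k
t(z(-6, -5), -5*J*(-1)) + l(31) = 8*(-5*(-8 + √2/2)*(-1)) - 1*31 = 8*((40 - 5*√2/2)*(-1)) - 31 = 8*(-40 + 5*√2/2) - 31 = (-320 + 20*√2) - 31 = -351 + 20*√2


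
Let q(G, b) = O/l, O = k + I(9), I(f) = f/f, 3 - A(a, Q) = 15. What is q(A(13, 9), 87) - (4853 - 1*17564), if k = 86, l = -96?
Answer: 406723/32 ≈ 12710.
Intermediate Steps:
A(a, Q) = -12 (A(a, Q) = 3 - 1*15 = 3 - 15 = -12)
I(f) = 1
O = 87 (O = 86 + 1 = 87)
q(G, b) = -29/32 (q(G, b) = 87/(-96) = 87*(-1/96) = -29/32)
q(A(13, 9), 87) - (4853 - 1*17564) = -29/32 - (4853 - 1*17564) = -29/32 - (4853 - 17564) = -29/32 - 1*(-12711) = -29/32 + 12711 = 406723/32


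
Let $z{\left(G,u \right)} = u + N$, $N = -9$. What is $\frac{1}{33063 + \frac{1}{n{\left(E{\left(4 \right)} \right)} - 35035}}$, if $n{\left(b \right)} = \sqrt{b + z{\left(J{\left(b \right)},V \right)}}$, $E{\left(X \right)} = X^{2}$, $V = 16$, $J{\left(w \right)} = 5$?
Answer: $\frac{40583219056691}{1341802970513012329} + \frac{\sqrt{23}}{1341802970513012329} \approx 3.0245 \cdot 10^{-5}$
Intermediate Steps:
$z{\left(G,u \right)} = -9 + u$ ($z{\left(G,u \right)} = u - 9 = -9 + u$)
$n{\left(b \right)} = \sqrt{7 + b}$ ($n{\left(b \right)} = \sqrt{b + \left(-9 + 16\right)} = \sqrt{b + 7} = \sqrt{7 + b}$)
$\frac{1}{33063 + \frac{1}{n{\left(E{\left(4 \right)} \right)} - 35035}} = \frac{1}{33063 + \frac{1}{\sqrt{7 + 4^{2}} - 35035}} = \frac{1}{33063 + \frac{1}{\sqrt{7 + 16} - 35035}} = \frac{1}{33063 + \frac{1}{\sqrt{23} - 35035}} = \frac{1}{33063 + \frac{1}{-35035 + \sqrt{23}}}$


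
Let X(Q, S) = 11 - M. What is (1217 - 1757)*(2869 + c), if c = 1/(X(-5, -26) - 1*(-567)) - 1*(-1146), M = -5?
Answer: -1264002840/583 ≈ -2.1681e+6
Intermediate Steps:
X(Q, S) = 16 (X(Q, S) = 11 - 1*(-5) = 11 + 5 = 16)
c = 668119/583 (c = 1/(16 - 1*(-567)) - 1*(-1146) = 1/(16 + 567) + 1146 = 1/583 + 1146 = 668119/583 ≈ 1146.0)
(1217 - 1757)*(2869 + c) = (1217 - 1757)*(2869 + 668119/583) = -540*2340746/583 = -1264002840/583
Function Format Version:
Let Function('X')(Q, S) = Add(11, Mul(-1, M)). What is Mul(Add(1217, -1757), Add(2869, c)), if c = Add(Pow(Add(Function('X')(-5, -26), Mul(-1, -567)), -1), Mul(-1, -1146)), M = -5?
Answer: Rational(-1264002840, 583) ≈ -2.1681e+6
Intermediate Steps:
Function('X')(Q, S) = 16 (Function('X')(Q, S) = Add(11, Mul(-1, -5)) = Add(11, 5) = 16)
c = Rational(668119, 583) (c = Add(Pow(Add(16, Mul(-1, -567)), -1), Mul(-1, -1146)) = Add(Pow(Add(16, 567), -1), 1146) = Add(Pow(583, -1), 1146) = Add(Rational(1, 583), 1146) = Rational(668119, 583) ≈ 1146.0)
Mul(Add(1217, -1757), Add(2869, c)) = Mul(Add(1217, -1757), Add(2869, Rational(668119, 583))) = Mul(-540, Rational(2340746, 583)) = Rational(-1264002840, 583)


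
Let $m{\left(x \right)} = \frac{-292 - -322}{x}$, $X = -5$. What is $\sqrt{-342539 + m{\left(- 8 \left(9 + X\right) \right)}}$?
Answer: $\frac{i \sqrt{5480639}}{4} \approx 585.27 i$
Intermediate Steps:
$m{\left(x \right)} = \frac{30}{x}$ ($m{\left(x \right)} = \frac{-292 + 322}{x} = \frac{30}{x}$)
$\sqrt{-342539 + m{\left(- 8 \left(9 + X\right) \right)}} = \sqrt{-342539 + \frac{30}{\left(-8\right) \left(9 - 5\right)}} = \sqrt{-342539 + \frac{30}{\left(-8\right) 4}} = \sqrt{-342539 + \frac{30}{-32}} = \sqrt{-342539 + 30 \left(- \frac{1}{32}\right)} = \sqrt{-342539 - \frac{15}{16}} = \sqrt{- \frac{5480639}{16}} = \frac{i \sqrt{5480639}}{4}$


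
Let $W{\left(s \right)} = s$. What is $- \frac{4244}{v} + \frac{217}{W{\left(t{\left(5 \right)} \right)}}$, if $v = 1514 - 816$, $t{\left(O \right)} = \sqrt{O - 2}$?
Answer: $- \frac{2122}{349} + \frac{217 \sqrt{3}}{3} \approx 119.2$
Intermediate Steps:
$t{\left(O \right)} = \sqrt{-2 + O}$
$v = 698$ ($v = 1514 - 816 = 698$)
$- \frac{4244}{v} + \frac{217}{W{\left(t{\left(5 \right)} \right)}} = - \frac{4244}{698} + \frac{217}{\sqrt{-2 + 5}} = \left(-4244\right) \frac{1}{698} + \frac{217}{\sqrt{3}} = - \frac{2122}{349} + 217 \frac{\sqrt{3}}{3} = - \frac{2122}{349} + \frac{217 \sqrt{3}}{3}$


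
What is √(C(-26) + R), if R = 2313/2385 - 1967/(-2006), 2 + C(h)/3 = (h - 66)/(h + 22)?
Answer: √18354190387530/531590 ≈ 8.0592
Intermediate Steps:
C(h) = -6 + 3*(-66 + h)/(22 + h) (C(h) = -6 + 3*((h - 66)/(h + 22)) = -6 + 3*((-66 + h)/(22 + h)) = -6 + 3*(-66 + h)/(22 + h))
R = 1036797/531590 (R = 2313*(1/2385) - 1967*(-1/2006) = 257/265 + 1967/2006 = 1036797/531590 ≈ 1.9504)
√(C(-26) + R) = √(3*(-110 - 1*(-26))/(22 - 26) + 1036797/531590) = √(3*(-110 + 26)/(-4) + 1036797/531590) = √(3*(-¼)*(-84) + 1036797/531590) = √(63 + 1036797/531590) = √(34526967/531590) = √18354190387530/531590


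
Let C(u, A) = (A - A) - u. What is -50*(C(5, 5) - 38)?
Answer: 2150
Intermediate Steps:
C(u, A) = -u (C(u, A) = 0 - u = -u)
-50*(C(5, 5) - 38) = -50*(-1*5 - 38) = -50*(-5 - 38) = -50*(-43) = 2150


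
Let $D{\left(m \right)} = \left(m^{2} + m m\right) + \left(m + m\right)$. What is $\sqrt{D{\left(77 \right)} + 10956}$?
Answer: $6 \sqrt{638} \approx 151.55$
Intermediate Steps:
$D{\left(m \right)} = 2 m + 2 m^{2}$ ($D{\left(m \right)} = \left(m^{2} + m^{2}\right) + 2 m = 2 m^{2} + 2 m = 2 m + 2 m^{2}$)
$\sqrt{D{\left(77 \right)} + 10956} = \sqrt{2 \cdot 77 \left(1 + 77\right) + 10956} = \sqrt{2 \cdot 77 \cdot 78 + 10956} = \sqrt{12012 + 10956} = \sqrt{22968} = 6 \sqrt{638}$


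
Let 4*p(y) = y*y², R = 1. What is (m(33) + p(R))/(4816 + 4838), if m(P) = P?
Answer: 133/38616 ≈ 0.0034442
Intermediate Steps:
p(y) = y³/4 (p(y) = (y*y²)/4 = y³/4)
(m(33) + p(R))/(4816 + 4838) = (33 + (¼)*1³)/(4816 + 4838) = (33 + (¼)*1)/9654 = (33 + ¼)*(1/9654) = (133/4)*(1/9654) = 133/38616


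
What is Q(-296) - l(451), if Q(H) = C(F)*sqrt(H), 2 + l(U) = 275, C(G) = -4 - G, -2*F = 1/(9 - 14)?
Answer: -273 - 41*I*sqrt(74)/5 ≈ -273.0 - 70.539*I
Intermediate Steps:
F = 1/10 (F = -1/(2*(9 - 14)) = -1/2/(-5) = -1/2*(-1/5) = 1/10 ≈ 0.10000)
l(U) = 273 (l(U) = -2 + 275 = 273)
Q(H) = -41*sqrt(H)/10 (Q(H) = (-4 - 1*1/10)*sqrt(H) = (-4 - 1/10)*sqrt(H) = -41*sqrt(H)/10)
Q(-296) - l(451) = -41*I*sqrt(74)/5 - 1*273 = -41*I*sqrt(74)/5 - 273 = -273 - 41*I*sqrt(74)/5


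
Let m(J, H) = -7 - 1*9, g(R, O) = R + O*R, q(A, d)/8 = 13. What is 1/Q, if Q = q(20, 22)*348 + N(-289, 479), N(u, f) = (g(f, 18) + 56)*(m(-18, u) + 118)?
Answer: 1/970206 ≈ 1.0307e-6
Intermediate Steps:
q(A, d) = 104 (q(A, d) = 8*13 = 104)
m(J, H) = -16 (m(J, H) = -7 - 9 = -16)
N(u, f) = 5712 + 1938*f (N(u, f) = (f*(1 + 18) + 56)*(-16 + 118) = (f*19 + 56)*102 = (19*f + 56)*102 = (56 + 19*f)*102 = 5712 + 1938*f)
Q = 970206 (Q = 104*348 + (5712 + 1938*479) = 36192 + (5712 + 928302) = 36192 + 934014 = 970206)
1/Q = 1/970206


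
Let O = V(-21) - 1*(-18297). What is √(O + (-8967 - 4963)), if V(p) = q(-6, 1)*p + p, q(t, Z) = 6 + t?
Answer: √4346 ≈ 65.924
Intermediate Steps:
V(p) = p (V(p) = (6 - 6)*p + p = 0*p + p = 0 + p = p)
O = 18276 (O = -21 - 1*(-18297) = -21 + 18297 = 18276)
√(O + (-8967 - 4963)) = √(18276 + (-8967 - 4963)) = √(18276 - 13930) = √4346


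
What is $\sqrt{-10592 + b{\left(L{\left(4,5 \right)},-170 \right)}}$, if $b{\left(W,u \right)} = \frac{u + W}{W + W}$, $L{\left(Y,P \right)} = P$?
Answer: $\frac{7 i \sqrt{866}}{2} \approx 103.0 i$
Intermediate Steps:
$b{\left(W,u \right)} = \frac{W + u}{2 W}$
$\sqrt{-10592 + b{\left(L{\left(4,5 \right)},-170 \right)}} = \sqrt{-10592 + \frac{5 - 170}{2 \cdot 5}} = \sqrt{-10592 + \frac{1}{2} \cdot \frac{1}{5} \left(-165\right)} = \sqrt{-10592 - \frac{33}{2}} = \sqrt{- \frac{21217}{2}} = \frac{7 i \sqrt{866}}{2}$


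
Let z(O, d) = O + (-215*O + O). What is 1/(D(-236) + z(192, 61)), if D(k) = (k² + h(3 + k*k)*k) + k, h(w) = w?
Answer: -1/13130400 ≈ -7.6159e-8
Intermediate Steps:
z(O, d) = -213*O (z(O, d) = O - 214*O = -213*O)
D(k) = k + k² + k*(3 + k²) (D(k) = (k² + (3 + k*k)*k) + k = (k² + (3 + k²)*k) + k = (k² + k*(3 + k²)) + k = k + k² + k*(3 + k²))
1/(D(-236) + z(192, 61)) = 1/(-236*(4 - 236 + (-236)²) - 213*192) = 1/(-236*(4 - 236 + 55696) - 40896) = 1/(-236*55464 - 40896) = 1/(-13089504 - 40896) = 1/(-13130400) = -1/13130400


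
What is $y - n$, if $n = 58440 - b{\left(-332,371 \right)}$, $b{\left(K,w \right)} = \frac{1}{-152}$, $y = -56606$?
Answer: $- \frac{17486993}{152} \approx -1.1505 \cdot 10^{5}$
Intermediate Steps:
$b{\left(K,w \right)} = - \frac{1}{152}$
$n = \frac{8882881}{152}$ ($n = 58440 - - \frac{1}{152} = 58440 + \frac{1}{152} = \frac{8882881}{152} \approx 58440.0$)
$y - n = -56606 - \frac{8882881}{152} = - \frac{17486993}{152}$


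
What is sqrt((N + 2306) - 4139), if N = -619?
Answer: 2*I*sqrt(613) ≈ 49.518*I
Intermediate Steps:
sqrt((N + 2306) - 4139) = sqrt((-619 + 2306) - 4139) = sqrt(1687 - 4139) = sqrt(-2452) = 2*I*sqrt(613)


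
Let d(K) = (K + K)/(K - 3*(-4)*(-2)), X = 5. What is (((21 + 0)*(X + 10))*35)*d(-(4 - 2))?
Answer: 22050/13 ≈ 1696.2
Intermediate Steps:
d(K) = 2*K/(-24 + K) (d(K) = (2*K)/(K + 12*(-2)) = (2*K)/(K - 24) = (2*K)/(-24 + K) = 2*K/(-24 + K))
(((21 + 0)*(X + 10))*35)*d(-(4 - 2)) = (((21 + 0)*(5 + 10))*35)*(2*(-(4 - 2))/(-24 - (4 - 2))) = ((21*15)*35)*(2*(-1*2)/(-24 - 1*2)) = (315*35)*(2*(-2)/(-24 - 2)) = 11025*(2*(-2)/(-26)) = 11025*(2*(-2)*(-1/26)) = 11025*(2/13) = 22050/13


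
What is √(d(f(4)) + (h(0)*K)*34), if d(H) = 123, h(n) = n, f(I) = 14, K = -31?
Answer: √123 ≈ 11.091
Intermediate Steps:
√(d(f(4)) + (h(0)*K)*34) = √(123 + (0*(-31))*34) = √(123 + 0*34) = √(123 + 0) = √123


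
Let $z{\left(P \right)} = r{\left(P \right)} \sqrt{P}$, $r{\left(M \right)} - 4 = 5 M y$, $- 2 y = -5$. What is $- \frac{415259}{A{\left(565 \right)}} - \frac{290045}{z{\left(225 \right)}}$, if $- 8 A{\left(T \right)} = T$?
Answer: $\frac{56074144558}{9547935} \approx 5872.9$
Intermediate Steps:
$y = \frac{5}{2}$ ($y = \left(- \frac{1}{2}\right) \left(-5\right) = \frac{5}{2} \approx 2.5$)
$A{\left(T \right)} = - \frac{T}{8}$
$r{\left(M \right)} = 4 + \frac{25 M}{2}$ ($r{\left(M \right)} = 4 + 5 M \frac{5}{2} = 4 + \frac{25 M}{2}$)
$z{\left(P \right)} = \sqrt{P} \left(4 + \frac{25 P}{2}\right)$ ($z{\left(P \right)} = \left(4 + \frac{25 P}{2}\right) \sqrt{P} = \sqrt{P} \left(4 + \frac{25 P}{2}\right)$)
$- \frac{415259}{A{\left(565 \right)}} - \frac{290045}{z{\left(225 \right)}} = - \frac{415259}{\left(- \frac{1}{8}\right) 565} - \frac{290045}{\frac{1}{2} \sqrt{225} \left(8 + 25 \cdot 225\right)} = - \frac{415259}{- \frac{565}{8}} - \frac{290045}{\frac{1}{2} \cdot 15 \left(8 + 5625\right)} = \left(-415259\right) \left(- \frac{8}{565}\right) - \frac{290045}{\frac{1}{2} \cdot 15 \cdot 5633} = \frac{3322072}{565} - \frac{290045}{\frac{84495}{2}} = \frac{3322072}{565} - \frac{116018}{16899} = \frac{56074144558}{9547935}$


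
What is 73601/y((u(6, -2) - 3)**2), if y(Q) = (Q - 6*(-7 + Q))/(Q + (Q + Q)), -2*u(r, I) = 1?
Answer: -140511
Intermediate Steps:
u(r, I) = -1/2 (u(r, I) = -1/2*1 = -1/2)
y(Q) = (42 - 5*Q)/(3*Q) (y(Q) = (Q + (42 - 6*Q))/(Q + 2*Q) = (42 - 5*Q)/((3*Q)) = (42 - 5*Q)*(1/(3*Q)) = (42 - 5*Q)/(3*Q))
73601/y((u(6, -2) - 3)**2) = 73601/(-5/3 + 14/((-1/2 - 3)**2)) = 73601/(-5/3 + 14/((-7/2)**2)) = 73601/(-5/3 + 14/(49/4)) = 73601/(-5/3 + 14*(4/49)) = 73601/(-5/3 + 8/7) = 73601/(-11/21) = 73601*(-21/11) = -140511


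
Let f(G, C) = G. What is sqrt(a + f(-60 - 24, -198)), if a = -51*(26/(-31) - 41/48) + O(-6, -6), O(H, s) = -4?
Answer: 5*I*sqrt(1023)/124 ≈ 1.2897*I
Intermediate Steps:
a = 40839/496 (a = -51*(26/(-31) - 41/48) - 4 = -51*(26*(-1/31) - 41*1/48) - 4 = -51*(-26/31 - 41/48) - 4 = -51*(-2519/1488) - 4 = 42823/496 - 4 = 40839/496 ≈ 82.337)
sqrt(a + f(-60 - 24, -198)) = sqrt(40839/496 + (-60 - 24)) = sqrt(40839/496 - 84) = sqrt(-825/496) = 5*I*sqrt(1023)/124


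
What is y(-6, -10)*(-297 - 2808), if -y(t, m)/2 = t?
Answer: -37260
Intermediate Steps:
y(t, m) = -2*t
y(-6, -10)*(-297 - 2808) = (-2*(-6))*(-297 - 2808) = 12*(-3105) = -37260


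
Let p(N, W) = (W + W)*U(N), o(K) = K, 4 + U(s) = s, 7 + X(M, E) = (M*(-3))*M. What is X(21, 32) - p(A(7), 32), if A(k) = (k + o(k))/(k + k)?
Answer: -1138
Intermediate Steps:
X(M, E) = -7 - 3*M² (X(M, E) = -7 + (M*(-3))*M = -7 + (-3*M)*M = -7 - 3*M²)
U(s) = -4 + s
A(k) = 1 (A(k) = (k + k)/(k + k) = (2*k)/((2*k)) = (2*k)*(1/(2*k)) = 1)
p(N, W) = 2*W*(-4 + N) (p(N, W) = (W + W)*(-4 + N) = (2*W)*(-4 + N) = 2*W*(-4 + N))
X(21, 32) - p(A(7), 32) = (-7 - 3*21²) - 2*32*(-4 + 1) = (-7 - 3*441) - 2*32*(-3) = (-7 - 1323) - 1*(-192) = -1330 + 192 = -1138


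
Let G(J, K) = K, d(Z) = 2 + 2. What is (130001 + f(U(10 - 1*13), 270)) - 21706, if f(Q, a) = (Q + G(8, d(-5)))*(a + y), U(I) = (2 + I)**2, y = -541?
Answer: 106940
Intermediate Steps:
d(Z) = 4
f(Q, a) = (-541 + a)*(4 + Q) (f(Q, a) = (Q + 4)*(a - 541) = (4 + Q)*(-541 + a) = (-541 + a)*(4 + Q))
(130001 + f(U(10 - 1*13), 270)) - 21706 = (130001 + (-2164 - 541*(2 + (10 - 1*13))**2 + 4*270 + (2 + (10 - 1*13))**2*270)) - 21706 = (130001 + (-2164 - 541*(2 + (10 - 13))**2 + 1080 + (2 + (10 - 13))**2*270)) - 21706 = (130001 + (-2164 - 541*(2 - 3)**2 + 1080 + (2 - 3)**2*270)) - 21706 = (130001 + (-2164 - 541*(-1)**2 + 1080 + (-1)**2*270)) - 21706 = (130001 + (-2164 - 541*1 + 1080 + 1*270)) - 21706 = (130001 + (-2164 - 541 + 1080 + 270)) - 21706 = (130001 - 1355) - 21706 = 128646 - 21706 = 106940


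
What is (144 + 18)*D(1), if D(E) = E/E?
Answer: 162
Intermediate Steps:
D(E) = 1
(144 + 18)*D(1) = (144 + 18)*1 = 162*1 = 162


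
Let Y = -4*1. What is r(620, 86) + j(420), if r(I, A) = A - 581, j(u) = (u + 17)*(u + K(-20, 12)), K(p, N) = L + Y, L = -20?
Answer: 172557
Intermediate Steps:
Y = -4
K(p, N) = -24 (K(p, N) = -20 - 4 = -24)
j(u) = (-24 + u)*(17 + u) (j(u) = (u + 17)*(u - 24) = (17 + u)*(-24 + u) = (-24 + u)*(17 + u))
r(I, A) = -581 + A
r(620, 86) + j(420) = (-581 + 86) + (-408 + 420² - 7*420) = -495 + (-408 + 176400 - 2940) = -495 + 173052 = 172557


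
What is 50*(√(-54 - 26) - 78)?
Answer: -3900 + 200*I*√5 ≈ -3900.0 + 447.21*I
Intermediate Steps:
50*(√(-54 - 26) - 78) = 50*(√(-80) - 78) = 50*(4*I*√5 - 78) = 50*(-78 + 4*I*√5) = -3900 + 200*I*√5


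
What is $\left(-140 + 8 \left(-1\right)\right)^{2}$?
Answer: $21904$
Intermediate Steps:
$\left(-140 + 8 \left(-1\right)\right)^{2} = \left(-140 - 8\right)^{2} = \left(-148\right)^{2} = 21904$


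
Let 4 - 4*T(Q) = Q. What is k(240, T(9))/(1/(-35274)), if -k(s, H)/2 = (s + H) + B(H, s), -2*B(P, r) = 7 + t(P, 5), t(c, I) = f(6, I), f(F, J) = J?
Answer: 16420047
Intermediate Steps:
t(c, I) = I
T(Q) = 1 - Q/4
B(P, r) = -6 (B(P, r) = -(7 + 5)/2 = -½*12 = -6)
k(s, H) = 12 - 2*H - 2*s (k(s, H) = -2*((s + H) - 6) = -2*((H + s) - 6) = -2*(-6 + H + s) = 12 - 2*H - 2*s)
k(240, T(9))/(1/(-35274)) = (12 - 2*(1 - ¼*9) - 2*240)/(1/(-35274)) = (12 - 2*(1 - 9/4) - 480)/(-1/35274) = (12 - 2*(-5/4) - 480)*(-35274) = (12 + 5/2 - 480)*(-35274) = -931/2*(-35274) = 16420047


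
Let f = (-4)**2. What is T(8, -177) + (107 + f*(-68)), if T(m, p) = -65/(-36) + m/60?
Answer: -176231/180 ≈ -979.06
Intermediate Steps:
T(m, p) = 65/36 + m/60 (T(m, p) = -65*(-1/36) + m*(1/60) = 65/36 + m/60)
f = 16
T(8, -177) + (107 + f*(-68)) = (65/36 + (1/60)*8) + (107 + 16*(-68)) = (65/36 + 2/15) + (107 - 1088) = 349/180 - 981 = -176231/180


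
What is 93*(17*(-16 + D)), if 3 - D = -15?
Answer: 3162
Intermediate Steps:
D = 18 (D = 3 - 1*(-15) = 3 + 15 = 18)
93*(17*(-16 + D)) = 93*(17*(-16 + 18)) = 93*(17*2) = 93*34 = 3162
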